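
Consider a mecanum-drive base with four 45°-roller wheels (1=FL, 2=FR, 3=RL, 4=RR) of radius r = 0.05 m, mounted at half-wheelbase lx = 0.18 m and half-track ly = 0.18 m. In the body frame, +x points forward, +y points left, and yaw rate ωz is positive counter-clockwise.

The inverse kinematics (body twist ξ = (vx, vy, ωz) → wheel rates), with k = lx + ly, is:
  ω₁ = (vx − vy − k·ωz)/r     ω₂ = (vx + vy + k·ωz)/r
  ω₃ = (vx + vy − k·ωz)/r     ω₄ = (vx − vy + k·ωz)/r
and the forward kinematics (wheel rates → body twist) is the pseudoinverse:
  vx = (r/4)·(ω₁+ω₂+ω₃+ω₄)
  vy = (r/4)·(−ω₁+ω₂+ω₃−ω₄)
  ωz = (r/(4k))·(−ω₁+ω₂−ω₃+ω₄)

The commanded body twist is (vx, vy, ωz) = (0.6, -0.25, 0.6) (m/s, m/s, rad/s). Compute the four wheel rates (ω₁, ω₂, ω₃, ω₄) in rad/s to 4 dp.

(12.6800, 11.3200, 2.6800, 21.3200)

k = lx + ly = 0.18 + 0.18 = 0.3600;  k·ωz = 0.3600·0.6 = 0.2160
ω₁ (FL) = (vx − vy − k·ωz)/r = 0.6340/0.05 = 12.6800
ω₂ (FR) = (vx + vy + k·ωz)/r = 0.5660/0.05 = 11.3200
ω₃ (RL) = (vx + vy − k·ωz)/r = 0.1340/0.05 = 2.6800
ω₄ (RR) = (vx − vy + k·ωz)/r = 1.0660/0.05 = 21.3200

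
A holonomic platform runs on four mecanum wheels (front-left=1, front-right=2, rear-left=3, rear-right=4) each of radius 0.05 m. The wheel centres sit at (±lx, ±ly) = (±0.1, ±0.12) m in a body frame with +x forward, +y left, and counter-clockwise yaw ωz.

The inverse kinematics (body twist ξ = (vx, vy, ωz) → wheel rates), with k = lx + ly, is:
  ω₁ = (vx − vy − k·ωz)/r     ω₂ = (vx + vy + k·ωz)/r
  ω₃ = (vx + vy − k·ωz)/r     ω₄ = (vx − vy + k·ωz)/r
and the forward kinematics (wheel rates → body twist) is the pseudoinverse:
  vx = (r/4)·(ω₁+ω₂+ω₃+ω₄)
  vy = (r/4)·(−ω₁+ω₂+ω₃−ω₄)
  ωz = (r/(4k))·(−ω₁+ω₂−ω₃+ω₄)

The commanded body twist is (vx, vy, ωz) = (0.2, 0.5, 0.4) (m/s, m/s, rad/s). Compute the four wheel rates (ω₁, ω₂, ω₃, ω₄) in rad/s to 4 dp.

k = lx + ly = 0.1 + 0.12 = 0.2200;  k·ωz = 0.2200·0.4 = 0.0880
ω₁ (FL) = (vx − vy − k·ωz)/r = -0.3880/0.05 = -7.7600
ω₂ (FR) = (vx + vy + k·ωz)/r = 0.7880/0.05 = 15.7600
ω₃ (RL) = (vx + vy − k·ωz)/r = 0.6120/0.05 = 12.2400
ω₄ (RR) = (vx − vy + k·ωz)/r = -0.2120/0.05 = -4.2400

(-7.7600, 15.7600, 12.2400, -4.2400)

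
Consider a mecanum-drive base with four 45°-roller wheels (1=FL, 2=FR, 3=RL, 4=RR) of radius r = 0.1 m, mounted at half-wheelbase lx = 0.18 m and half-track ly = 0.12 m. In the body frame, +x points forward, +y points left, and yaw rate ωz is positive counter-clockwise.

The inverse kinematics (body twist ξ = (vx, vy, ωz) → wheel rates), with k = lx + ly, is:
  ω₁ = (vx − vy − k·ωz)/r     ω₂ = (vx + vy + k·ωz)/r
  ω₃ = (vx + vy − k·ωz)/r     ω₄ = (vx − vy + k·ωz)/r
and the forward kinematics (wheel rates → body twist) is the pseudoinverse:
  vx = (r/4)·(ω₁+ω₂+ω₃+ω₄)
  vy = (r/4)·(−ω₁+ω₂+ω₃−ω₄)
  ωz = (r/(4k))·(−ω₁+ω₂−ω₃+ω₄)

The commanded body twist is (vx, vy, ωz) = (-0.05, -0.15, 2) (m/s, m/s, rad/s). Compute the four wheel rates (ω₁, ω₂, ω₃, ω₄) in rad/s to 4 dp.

(-5.0000, 4.0000, -8.0000, 7.0000)

k = lx + ly = 0.18 + 0.12 = 0.3000;  k·ωz = 0.3000·2 = 0.6000
ω₁ (FL) = (vx − vy − k·ωz)/r = -0.5000/0.1 = -5.0000
ω₂ (FR) = (vx + vy + k·ωz)/r = 0.4000/0.1 = 4.0000
ω₃ (RL) = (vx + vy − k·ωz)/r = -0.8000/0.1 = -8.0000
ω₄ (RR) = (vx − vy + k·ωz)/r = 0.7000/0.1 = 7.0000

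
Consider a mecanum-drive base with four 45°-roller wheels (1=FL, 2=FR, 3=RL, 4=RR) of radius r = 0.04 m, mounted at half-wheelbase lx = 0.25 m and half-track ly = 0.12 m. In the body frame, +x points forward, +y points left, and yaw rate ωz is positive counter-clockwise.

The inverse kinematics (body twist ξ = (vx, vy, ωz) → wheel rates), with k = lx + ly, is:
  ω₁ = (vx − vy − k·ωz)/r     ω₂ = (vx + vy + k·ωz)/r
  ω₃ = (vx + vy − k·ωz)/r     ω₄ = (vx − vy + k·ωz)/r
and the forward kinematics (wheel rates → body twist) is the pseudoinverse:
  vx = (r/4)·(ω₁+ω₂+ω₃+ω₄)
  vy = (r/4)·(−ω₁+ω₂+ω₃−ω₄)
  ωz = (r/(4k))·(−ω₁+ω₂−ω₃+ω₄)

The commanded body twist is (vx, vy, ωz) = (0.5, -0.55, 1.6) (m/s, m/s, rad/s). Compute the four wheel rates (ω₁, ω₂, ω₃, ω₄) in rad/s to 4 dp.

(11.4500, 13.5500, -16.0500, 41.0500)

k = lx + ly = 0.25 + 0.12 = 0.3700;  k·ωz = 0.3700·1.6 = 0.5920
ω₁ (FL) = (vx − vy − k·ωz)/r = 0.4580/0.04 = 11.4500
ω₂ (FR) = (vx + vy + k·ωz)/r = 0.5420/0.04 = 13.5500
ω₃ (RL) = (vx + vy − k·ωz)/r = -0.6420/0.04 = -16.0500
ω₄ (RR) = (vx − vy + k·ωz)/r = 1.6420/0.04 = 41.0500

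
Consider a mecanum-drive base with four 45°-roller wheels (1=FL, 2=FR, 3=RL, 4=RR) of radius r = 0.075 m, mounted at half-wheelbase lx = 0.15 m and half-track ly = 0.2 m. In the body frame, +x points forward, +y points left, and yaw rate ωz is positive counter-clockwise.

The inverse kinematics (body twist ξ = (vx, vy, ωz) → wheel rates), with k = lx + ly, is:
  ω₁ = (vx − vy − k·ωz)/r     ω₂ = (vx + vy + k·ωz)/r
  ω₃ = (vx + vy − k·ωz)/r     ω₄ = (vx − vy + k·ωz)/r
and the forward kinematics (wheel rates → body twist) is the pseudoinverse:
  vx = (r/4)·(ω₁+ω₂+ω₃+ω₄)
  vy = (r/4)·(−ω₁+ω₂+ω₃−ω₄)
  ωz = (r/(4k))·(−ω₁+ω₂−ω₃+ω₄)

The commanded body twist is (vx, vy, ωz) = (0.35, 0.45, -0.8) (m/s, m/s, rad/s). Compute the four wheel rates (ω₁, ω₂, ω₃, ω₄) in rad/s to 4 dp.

(2.4000, 6.9333, 14.4000, -5.0667)

k = lx + ly = 0.15 + 0.2 = 0.3500;  k·ωz = 0.3500·-0.8 = -0.2800
ω₁ (FL) = (vx − vy − k·ωz)/r = 0.1800/0.075 = 2.4000
ω₂ (FR) = (vx + vy + k·ωz)/r = 0.5200/0.075 = 6.9333
ω₃ (RL) = (vx + vy − k·ωz)/r = 1.0800/0.075 = 14.4000
ω₄ (RR) = (vx − vy + k·ωz)/r = -0.3800/0.075 = -5.0667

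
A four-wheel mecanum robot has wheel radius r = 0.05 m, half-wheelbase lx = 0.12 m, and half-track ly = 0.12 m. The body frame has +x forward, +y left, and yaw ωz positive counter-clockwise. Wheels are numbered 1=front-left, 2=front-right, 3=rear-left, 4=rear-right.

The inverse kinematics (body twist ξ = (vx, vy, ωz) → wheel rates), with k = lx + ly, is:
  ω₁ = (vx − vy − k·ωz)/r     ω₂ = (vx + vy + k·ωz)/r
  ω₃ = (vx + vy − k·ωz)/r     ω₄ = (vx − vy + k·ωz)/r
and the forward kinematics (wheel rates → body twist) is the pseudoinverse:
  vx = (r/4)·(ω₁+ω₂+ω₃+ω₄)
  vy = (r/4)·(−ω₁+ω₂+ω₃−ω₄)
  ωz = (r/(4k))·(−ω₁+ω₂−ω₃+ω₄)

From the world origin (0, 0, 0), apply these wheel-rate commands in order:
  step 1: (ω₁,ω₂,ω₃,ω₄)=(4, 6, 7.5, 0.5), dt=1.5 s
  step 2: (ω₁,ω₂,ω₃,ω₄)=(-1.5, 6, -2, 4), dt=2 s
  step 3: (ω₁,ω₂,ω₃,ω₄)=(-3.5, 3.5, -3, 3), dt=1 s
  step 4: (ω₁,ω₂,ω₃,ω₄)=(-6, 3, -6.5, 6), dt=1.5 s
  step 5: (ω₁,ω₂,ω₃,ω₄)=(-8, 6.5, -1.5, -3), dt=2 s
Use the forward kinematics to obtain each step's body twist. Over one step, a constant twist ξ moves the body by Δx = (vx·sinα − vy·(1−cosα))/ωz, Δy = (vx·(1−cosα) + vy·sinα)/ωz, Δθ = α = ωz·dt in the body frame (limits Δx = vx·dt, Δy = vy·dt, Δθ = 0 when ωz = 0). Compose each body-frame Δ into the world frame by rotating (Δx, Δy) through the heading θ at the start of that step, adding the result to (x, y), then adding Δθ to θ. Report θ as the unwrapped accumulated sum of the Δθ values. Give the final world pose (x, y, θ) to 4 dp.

(0.9393, 0.0769, 4.7266)

step 1: ξ=(vx,vy,ωz)=(0.2250, 0.1125, -0.2604), dt=1.5 → body Δ=(0.3615, 0.0994, -0.3906) → world pose (0.3615, 0.0994, -0.3906)
step 2: ξ=(vx,vy,ωz)=(0.0813, 0.0188, 0.7031), dt=2.0 → body Δ=(0.0917, 0.1229, 1.4062) → world pose (0.4931, 0.1782, 1.0156)
step 3: ξ=(vx,vy,ωz)=(0.0000, 0.0125, 0.6771), dt=1.0 → body Δ=(-0.0041, 0.0116, 0.6771) → world pose (0.4811, 0.1808, 1.6927)
step 4: ξ=(vx,vy,ωz)=(-0.0437, -0.0437, 1.1198), dt=1.5 → body Δ=(0.0045, -0.0822, 1.6797) → world pose (0.5621, 0.1952, 3.3724)
step 5: ξ=(vx,vy,ωz)=(-0.0750, 0.2000, 0.6771), dt=2.0 → body Δ=(-0.3401, 0.2015, 1.3542) → world pose (0.9393, 0.0769, 4.7266)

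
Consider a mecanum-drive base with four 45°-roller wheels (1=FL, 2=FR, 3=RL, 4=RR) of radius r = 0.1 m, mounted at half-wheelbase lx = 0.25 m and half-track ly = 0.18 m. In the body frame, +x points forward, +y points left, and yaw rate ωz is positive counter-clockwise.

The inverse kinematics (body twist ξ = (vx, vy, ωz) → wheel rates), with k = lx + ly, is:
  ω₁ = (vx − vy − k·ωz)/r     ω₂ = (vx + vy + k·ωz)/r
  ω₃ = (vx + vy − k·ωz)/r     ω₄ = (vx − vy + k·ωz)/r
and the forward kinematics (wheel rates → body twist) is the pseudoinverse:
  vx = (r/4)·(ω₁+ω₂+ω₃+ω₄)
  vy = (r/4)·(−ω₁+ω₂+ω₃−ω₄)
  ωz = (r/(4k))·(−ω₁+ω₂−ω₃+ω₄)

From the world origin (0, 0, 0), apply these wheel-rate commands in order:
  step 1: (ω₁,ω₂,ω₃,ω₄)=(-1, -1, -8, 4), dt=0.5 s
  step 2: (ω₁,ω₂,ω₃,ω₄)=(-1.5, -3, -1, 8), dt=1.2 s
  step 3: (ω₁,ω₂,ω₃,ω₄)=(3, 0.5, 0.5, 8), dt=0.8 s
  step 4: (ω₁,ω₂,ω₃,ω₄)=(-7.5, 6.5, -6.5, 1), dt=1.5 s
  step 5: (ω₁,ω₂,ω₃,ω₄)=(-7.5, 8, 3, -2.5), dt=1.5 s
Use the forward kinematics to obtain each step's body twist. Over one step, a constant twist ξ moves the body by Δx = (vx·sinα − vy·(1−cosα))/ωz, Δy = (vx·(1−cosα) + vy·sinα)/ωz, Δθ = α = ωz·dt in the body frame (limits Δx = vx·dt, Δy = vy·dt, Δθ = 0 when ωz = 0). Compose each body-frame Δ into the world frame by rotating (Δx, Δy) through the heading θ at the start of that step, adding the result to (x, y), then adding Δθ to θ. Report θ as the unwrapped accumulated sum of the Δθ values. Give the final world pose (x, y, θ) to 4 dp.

step 1: ξ=(vx,vy,ωz)=(-0.1500, -0.3000, 0.6977), dt=0.5 → body Δ=(-0.0476, -0.1599, 0.3488) → world pose (-0.0476, -0.1599, 0.3488)
step 2: ξ=(vx,vy,ωz)=(0.0625, -0.2625, 0.4360), dt=1.2 → body Δ=(0.1522, -0.2816, 0.5233) → world pose (0.1917, -0.3726, 0.8721)
step 3: ξ=(vx,vy,ωz)=(0.3000, -0.2500, 0.2907), dt=0.8 → body Δ=(0.2610, -0.1704, 0.2326) → world pose (0.4901, -0.2824, 1.1047)
step 4: ξ=(vx,vy,ωz)=(-0.1625, 0.1625, 1.2500), dt=1.5 → body Δ=(-0.2930, -0.0449, 1.8750) → world pose (0.3985, -0.5643, 2.9797)
step 5: ξ=(vx,vy,ωz)=(0.0250, 0.5250, 0.5814), dt=1.5 → body Δ=(-0.2892, 0.7067, 0.8721) → world pose (0.5700, -1.3084, 3.8517)

(0.5700, -1.3084, 3.8517)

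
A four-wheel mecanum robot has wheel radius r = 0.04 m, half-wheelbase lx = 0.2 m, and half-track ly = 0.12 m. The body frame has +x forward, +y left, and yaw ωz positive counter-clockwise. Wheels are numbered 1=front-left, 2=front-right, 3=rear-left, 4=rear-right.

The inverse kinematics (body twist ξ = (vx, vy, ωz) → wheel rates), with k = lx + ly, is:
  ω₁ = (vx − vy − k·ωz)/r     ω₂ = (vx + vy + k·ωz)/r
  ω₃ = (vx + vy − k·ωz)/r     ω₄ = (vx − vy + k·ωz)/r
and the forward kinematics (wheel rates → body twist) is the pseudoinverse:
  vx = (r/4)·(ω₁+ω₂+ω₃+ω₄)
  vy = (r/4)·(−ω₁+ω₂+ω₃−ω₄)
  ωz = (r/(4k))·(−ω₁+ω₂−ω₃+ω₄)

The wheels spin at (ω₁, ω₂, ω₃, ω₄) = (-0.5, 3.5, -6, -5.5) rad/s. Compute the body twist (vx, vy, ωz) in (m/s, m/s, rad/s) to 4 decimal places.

k = lx + ly = 0.2 + 0.12 = 0.3200
ω₁+ω₂+ω₃+ω₄ = -8.5000  →  vx = (0.04/4)·-8.5000 = -0.0850
−ω₁+ω₂+ω₃−ω₄ = 3.5000  →  vy = (0.04/4)·3.5000 = 0.0350
−ω₁+ω₂−ω₃+ω₄ = 4.5000  →  ωz = (0.04/1.2800)·4.5000 = 0.1406

(-0.0850, 0.0350, 0.1406)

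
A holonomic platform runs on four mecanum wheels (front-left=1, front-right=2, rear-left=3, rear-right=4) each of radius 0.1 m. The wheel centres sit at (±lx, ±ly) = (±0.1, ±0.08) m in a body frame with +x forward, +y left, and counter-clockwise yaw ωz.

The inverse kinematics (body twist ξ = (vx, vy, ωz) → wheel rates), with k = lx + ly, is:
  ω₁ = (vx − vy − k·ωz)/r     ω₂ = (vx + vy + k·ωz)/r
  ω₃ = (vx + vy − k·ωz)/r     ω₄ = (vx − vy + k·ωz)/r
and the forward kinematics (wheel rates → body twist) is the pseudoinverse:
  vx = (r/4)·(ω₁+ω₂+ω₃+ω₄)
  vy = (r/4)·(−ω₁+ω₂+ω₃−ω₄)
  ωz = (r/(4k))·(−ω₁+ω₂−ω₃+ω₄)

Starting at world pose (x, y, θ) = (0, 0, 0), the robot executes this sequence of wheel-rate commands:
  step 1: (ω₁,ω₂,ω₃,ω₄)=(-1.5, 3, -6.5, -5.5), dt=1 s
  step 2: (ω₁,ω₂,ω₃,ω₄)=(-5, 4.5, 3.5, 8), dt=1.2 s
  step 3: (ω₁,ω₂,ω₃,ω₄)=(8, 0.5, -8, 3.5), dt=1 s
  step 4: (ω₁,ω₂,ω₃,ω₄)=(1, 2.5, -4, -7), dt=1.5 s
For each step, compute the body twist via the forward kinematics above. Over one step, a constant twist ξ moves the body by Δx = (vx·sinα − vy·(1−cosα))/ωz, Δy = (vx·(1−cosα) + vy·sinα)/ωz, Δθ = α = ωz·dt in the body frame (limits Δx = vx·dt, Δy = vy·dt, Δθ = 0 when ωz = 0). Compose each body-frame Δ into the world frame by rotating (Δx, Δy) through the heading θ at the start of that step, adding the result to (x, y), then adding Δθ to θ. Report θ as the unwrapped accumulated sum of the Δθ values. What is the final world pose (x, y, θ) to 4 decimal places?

step 1: ξ=(vx,vy,ωz)=(-0.2625, 0.0875, 0.7639), dt=1.0 → body Δ=(-0.2695, -0.0162, 0.7639) → world pose (-0.2695, -0.0162, 0.7639)
step 2: ξ=(vx,vy,ωz)=(0.2750, 0.1250, 1.9444), dt=1.2 → body Δ=(-0.0064, 0.2856, 2.3333) → world pose (-0.4717, 0.1856, 3.0972)
step 3: ξ=(vx,vy,ωz)=(0.1000, -0.4750, 0.5556), dt=1.0 → body Δ=(0.2235, -0.4239, 0.5556) → world pose (-0.6762, 0.6189, 3.6528)
step 4: ξ=(vx,vy,ωz)=(-0.1875, 0.1125, -0.2083), dt=1.5 → body Δ=(-0.2505, 0.2096, -0.3125) → world pose (-0.3552, 0.5587, 3.3403)

(-0.3552, 0.5587, 3.3403)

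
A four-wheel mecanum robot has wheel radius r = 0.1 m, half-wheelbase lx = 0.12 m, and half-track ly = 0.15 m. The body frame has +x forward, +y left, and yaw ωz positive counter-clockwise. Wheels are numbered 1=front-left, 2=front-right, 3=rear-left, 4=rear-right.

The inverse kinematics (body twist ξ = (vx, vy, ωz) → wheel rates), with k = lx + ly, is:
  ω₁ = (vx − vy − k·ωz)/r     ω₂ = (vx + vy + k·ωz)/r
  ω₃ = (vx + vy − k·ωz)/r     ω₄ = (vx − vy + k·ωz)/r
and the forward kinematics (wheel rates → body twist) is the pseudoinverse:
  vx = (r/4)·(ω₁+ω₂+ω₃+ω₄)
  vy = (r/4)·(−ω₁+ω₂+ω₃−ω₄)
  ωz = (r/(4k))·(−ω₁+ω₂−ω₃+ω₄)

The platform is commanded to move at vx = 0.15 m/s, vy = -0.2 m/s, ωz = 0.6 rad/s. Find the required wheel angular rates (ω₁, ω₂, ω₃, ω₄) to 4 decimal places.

(1.8800, 1.1200, -2.1200, 5.1200)

k = lx + ly = 0.12 + 0.15 = 0.2700;  k·ωz = 0.2700·0.6 = 0.1620
ω₁ (FL) = (vx − vy − k·ωz)/r = 0.1880/0.1 = 1.8800
ω₂ (FR) = (vx + vy + k·ωz)/r = 0.1120/0.1 = 1.1200
ω₃ (RL) = (vx + vy − k·ωz)/r = -0.2120/0.1 = -2.1200
ω₄ (RR) = (vx − vy + k·ωz)/r = 0.5120/0.1 = 5.1200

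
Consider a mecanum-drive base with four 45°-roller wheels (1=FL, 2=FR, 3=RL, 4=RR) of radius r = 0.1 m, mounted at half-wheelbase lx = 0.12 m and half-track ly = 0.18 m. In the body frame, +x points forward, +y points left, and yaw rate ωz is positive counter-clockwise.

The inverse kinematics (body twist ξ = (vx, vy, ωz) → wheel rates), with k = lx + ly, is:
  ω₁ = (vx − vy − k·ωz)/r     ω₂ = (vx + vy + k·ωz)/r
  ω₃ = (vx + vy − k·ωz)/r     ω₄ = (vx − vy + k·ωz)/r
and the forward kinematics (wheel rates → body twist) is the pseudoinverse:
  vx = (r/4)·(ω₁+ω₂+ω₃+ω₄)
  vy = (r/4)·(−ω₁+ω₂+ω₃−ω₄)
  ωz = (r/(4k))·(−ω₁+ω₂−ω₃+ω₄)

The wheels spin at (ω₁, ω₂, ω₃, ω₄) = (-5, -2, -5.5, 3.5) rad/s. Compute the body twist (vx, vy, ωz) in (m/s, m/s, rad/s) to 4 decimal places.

k = lx + ly = 0.12 + 0.18 = 0.3000
ω₁+ω₂+ω₃+ω₄ = -9.0000  →  vx = (0.1/4)·-9.0000 = -0.2250
−ω₁+ω₂+ω₃−ω₄ = -6.0000  →  vy = (0.1/4)·-6.0000 = -0.1500
−ω₁+ω₂−ω₃+ω₄ = 12.0000  →  ωz = (0.1/1.2000)·12.0000 = 1.0000

(-0.2250, -0.1500, 1.0000)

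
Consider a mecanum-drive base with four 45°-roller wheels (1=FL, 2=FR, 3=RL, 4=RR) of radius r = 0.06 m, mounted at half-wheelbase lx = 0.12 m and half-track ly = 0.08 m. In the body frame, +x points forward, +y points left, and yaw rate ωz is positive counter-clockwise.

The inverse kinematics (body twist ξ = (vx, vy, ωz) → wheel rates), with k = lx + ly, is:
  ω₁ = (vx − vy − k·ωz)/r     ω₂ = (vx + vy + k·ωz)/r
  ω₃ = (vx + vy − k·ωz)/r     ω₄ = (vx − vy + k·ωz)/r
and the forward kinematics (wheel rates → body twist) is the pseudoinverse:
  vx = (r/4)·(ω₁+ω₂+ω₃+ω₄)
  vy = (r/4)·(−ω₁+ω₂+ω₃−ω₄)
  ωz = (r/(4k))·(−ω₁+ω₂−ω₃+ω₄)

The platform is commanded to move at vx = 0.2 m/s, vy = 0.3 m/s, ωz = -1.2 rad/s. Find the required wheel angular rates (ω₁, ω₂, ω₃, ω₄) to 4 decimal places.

(2.3333, 4.3333, 12.3333, -5.6667)

k = lx + ly = 0.12 + 0.08 = 0.2000;  k·ωz = 0.2000·-1.2 = -0.2400
ω₁ (FL) = (vx − vy − k·ωz)/r = 0.1400/0.06 = 2.3333
ω₂ (FR) = (vx + vy + k·ωz)/r = 0.2600/0.06 = 4.3333
ω₃ (RL) = (vx + vy − k·ωz)/r = 0.7400/0.06 = 12.3333
ω₄ (RR) = (vx − vy + k·ωz)/r = -0.3400/0.06 = -5.6667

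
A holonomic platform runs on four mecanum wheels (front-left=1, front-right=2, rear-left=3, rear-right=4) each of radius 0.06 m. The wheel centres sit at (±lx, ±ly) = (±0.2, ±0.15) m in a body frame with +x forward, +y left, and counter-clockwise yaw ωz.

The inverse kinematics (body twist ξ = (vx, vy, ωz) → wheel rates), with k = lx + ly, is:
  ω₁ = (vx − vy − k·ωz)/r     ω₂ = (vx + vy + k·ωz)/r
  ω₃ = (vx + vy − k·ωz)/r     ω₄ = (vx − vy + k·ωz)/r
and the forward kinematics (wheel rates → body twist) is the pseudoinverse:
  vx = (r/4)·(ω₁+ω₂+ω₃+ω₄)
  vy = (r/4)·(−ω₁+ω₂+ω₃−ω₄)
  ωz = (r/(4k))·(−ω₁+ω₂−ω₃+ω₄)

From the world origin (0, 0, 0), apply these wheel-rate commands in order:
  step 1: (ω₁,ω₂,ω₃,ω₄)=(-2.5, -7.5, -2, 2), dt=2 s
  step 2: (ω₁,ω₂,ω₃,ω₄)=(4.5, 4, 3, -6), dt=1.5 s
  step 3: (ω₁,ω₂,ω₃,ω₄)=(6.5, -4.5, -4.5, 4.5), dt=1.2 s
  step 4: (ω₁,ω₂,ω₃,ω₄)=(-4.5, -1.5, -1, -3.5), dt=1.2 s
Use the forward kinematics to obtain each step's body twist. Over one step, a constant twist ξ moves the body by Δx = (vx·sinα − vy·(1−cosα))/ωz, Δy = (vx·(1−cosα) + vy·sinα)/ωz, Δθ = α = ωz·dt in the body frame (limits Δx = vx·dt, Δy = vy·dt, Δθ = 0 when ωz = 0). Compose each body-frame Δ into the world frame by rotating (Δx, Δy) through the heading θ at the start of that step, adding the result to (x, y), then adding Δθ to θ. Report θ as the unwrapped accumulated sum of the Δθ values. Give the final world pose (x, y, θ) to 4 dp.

step 1: ξ=(vx,vy,ωz)=(-0.1500, -0.1350, -0.0429), dt=2.0 → body Δ=(-0.3112, -0.2568, -0.0857) → world pose (-0.3112, -0.2568, -0.0857)
step 2: ξ=(vx,vy,ωz)=(0.0825, 0.1275, -0.4071), dt=1.5 → body Δ=(0.1728, 0.1430, -0.6107) → world pose (-0.1268, -0.1292, -0.6964)
step 3: ξ=(vx,vy,ωz)=(0.0300, -0.3000, -0.0857), dt=1.2 → body Δ=(0.0174, -0.3612, -0.1029) → world pose (-0.3451, -0.4175, -0.7993)
step 4: ξ=(vx,vy,ωz)=(-0.1575, 0.0825, 0.0214), dt=1.2 → body Δ=(-0.1903, 0.0966, 0.0257) → world pose (-0.4086, -0.2138, -0.7736)

(-0.4086, -0.2138, -0.7736)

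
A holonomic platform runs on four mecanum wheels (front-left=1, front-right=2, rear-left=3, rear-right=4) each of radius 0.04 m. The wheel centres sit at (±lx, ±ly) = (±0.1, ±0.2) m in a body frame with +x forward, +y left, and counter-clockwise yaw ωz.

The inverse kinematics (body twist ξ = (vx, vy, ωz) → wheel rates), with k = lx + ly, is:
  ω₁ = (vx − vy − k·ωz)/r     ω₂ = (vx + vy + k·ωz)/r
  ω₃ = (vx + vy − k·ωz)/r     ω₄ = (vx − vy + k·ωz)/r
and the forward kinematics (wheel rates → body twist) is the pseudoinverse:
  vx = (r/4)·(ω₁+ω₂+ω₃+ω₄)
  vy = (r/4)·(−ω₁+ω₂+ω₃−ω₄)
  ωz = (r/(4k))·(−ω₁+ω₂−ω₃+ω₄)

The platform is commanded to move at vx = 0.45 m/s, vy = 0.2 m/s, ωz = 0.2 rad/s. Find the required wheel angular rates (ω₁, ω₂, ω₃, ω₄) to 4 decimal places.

k = lx + ly = 0.1 + 0.2 = 0.3000;  k·ωz = 0.3000·0.2 = 0.0600
ω₁ (FL) = (vx − vy − k·ωz)/r = 0.1900/0.04 = 4.7500
ω₂ (FR) = (vx + vy + k·ωz)/r = 0.7100/0.04 = 17.7500
ω₃ (RL) = (vx + vy − k·ωz)/r = 0.5900/0.04 = 14.7500
ω₄ (RR) = (vx − vy + k·ωz)/r = 0.3100/0.04 = 7.7500

(4.7500, 17.7500, 14.7500, 7.7500)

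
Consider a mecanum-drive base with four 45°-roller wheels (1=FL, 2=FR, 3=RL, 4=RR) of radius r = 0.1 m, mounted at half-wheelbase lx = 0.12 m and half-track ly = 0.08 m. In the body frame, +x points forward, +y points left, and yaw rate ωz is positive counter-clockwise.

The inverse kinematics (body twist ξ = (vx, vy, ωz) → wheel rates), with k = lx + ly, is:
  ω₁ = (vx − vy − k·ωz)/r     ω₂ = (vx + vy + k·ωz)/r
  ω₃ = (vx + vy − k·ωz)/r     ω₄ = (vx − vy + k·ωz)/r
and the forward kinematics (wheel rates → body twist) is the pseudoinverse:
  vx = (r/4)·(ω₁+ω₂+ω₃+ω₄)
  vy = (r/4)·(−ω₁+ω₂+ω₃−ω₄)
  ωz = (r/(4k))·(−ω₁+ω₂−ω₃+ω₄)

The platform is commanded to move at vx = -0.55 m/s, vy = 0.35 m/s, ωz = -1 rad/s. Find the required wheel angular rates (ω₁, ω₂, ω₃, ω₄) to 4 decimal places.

k = lx + ly = 0.12 + 0.08 = 0.2000;  k·ωz = 0.2000·-1 = -0.2000
ω₁ (FL) = (vx − vy − k·ωz)/r = -0.7000/0.1 = -7.0000
ω₂ (FR) = (vx + vy + k·ωz)/r = -0.4000/0.1 = -4.0000
ω₃ (RL) = (vx + vy − k·ωz)/r = 0.0000/0.1 = 0.0000
ω₄ (RR) = (vx − vy + k·ωz)/r = -1.1000/0.1 = -11.0000

(-7.0000, -4.0000, 0.0000, -11.0000)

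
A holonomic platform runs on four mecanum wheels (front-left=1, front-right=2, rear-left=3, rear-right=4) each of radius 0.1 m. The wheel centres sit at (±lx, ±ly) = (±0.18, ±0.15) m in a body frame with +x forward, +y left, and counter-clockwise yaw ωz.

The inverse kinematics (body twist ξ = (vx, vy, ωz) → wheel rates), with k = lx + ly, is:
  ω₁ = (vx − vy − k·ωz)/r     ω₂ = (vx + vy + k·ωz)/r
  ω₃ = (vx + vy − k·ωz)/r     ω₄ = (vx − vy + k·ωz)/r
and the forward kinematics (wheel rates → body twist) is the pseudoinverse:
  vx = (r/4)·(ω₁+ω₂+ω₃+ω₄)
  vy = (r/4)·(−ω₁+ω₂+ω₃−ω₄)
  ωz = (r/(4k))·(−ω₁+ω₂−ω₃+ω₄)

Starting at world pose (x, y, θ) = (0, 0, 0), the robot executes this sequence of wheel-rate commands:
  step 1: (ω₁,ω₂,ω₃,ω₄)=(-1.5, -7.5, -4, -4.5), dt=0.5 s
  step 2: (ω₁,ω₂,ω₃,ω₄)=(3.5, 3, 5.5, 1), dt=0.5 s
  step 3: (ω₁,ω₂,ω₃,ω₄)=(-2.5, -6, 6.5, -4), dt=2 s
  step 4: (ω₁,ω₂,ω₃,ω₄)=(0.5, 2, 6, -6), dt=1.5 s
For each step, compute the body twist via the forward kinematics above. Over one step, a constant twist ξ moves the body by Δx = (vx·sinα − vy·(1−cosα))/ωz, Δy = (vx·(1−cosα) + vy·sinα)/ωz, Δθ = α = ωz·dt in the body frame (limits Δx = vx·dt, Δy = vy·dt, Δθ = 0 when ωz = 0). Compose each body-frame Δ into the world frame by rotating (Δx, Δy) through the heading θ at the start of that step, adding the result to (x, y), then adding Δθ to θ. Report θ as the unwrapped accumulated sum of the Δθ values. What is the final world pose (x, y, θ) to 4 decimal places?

(0.1195, -0.2565, -3.7500)

step 1: ξ=(vx,vy,ωz)=(-0.4375, -0.1375, -0.4924), dt=0.5 → body Δ=(-0.2250, -0.0413, -0.2462) → world pose (-0.2250, -0.0413, -0.2462)
step 2: ξ=(vx,vy,ωz)=(0.3250, 0.1000, -0.3788), dt=0.5 → body Δ=(0.1663, 0.0344, -0.1894) → world pose (-0.0554, -0.0485, -0.4356)
step 3: ξ=(vx,vy,ωz)=(-0.1500, 0.1750, -1.0606), dt=2.0 → body Δ=(0.1308, 0.3560, -2.1212) → world pose (0.2134, 0.2191, -2.5568)
step 4: ξ=(vx,vy,ωz)=(0.0625, 0.3375, -0.7955), dt=1.5 → body Δ=(0.3409, 0.3448, -1.1932) → world pose (0.1195, -0.2565, -3.7500)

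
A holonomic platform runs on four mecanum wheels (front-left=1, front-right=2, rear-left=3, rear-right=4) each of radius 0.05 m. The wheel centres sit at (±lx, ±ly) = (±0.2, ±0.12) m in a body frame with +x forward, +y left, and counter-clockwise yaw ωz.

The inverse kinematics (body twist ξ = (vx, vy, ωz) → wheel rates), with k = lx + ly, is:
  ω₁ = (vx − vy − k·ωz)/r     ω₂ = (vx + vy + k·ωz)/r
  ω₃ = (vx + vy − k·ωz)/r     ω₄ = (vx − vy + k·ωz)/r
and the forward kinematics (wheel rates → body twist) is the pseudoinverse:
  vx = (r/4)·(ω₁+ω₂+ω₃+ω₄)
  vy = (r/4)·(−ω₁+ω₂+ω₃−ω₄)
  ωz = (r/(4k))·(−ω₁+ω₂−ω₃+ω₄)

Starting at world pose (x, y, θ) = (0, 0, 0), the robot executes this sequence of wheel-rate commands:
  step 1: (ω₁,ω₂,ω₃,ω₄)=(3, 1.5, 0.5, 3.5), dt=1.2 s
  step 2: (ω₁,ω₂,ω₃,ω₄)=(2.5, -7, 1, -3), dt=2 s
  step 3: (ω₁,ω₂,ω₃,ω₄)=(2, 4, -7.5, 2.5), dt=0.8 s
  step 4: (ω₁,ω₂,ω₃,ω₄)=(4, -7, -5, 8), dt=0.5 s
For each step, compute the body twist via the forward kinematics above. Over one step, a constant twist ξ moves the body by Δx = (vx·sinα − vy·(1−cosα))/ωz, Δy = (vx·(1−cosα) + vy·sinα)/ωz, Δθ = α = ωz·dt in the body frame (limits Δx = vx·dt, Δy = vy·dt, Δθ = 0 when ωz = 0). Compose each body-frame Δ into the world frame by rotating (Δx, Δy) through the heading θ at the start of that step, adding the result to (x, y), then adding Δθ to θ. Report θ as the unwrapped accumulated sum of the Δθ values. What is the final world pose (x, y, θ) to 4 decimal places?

(-0.2007, -0.2996, -0.5703)

step 1: ξ=(vx,vy,ωz)=(0.1063, -0.0563, 0.0586), dt=1.2 → body Δ=(0.1298, -0.0630, 0.0703) → world pose (0.1298, -0.0630, 0.0703)
step 2: ξ=(vx,vy,ωz)=(-0.0813, -0.0688, -0.5273), dt=2.0 → body Δ=(-0.2000, -0.0354, -1.0547) → world pose (-0.0673, -0.1123, -0.9844)
step 3: ξ=(vx,vy,ωz)=(0.0125, -0.1000, 0.4688), dt=0.8 → body Δ=(0.0246, -0.0763, 0.3750) → world pose (-0.1172, -0.1750, -0.6094)
step 4: ξ=(vx,vy,ωz)=(0.0000, -0.3000, 0.0781), dt=0.5 → body Δ=(0.0029, -0.1500, 0.0391) → world pose (-0.2007, -0.2996, -0.5703)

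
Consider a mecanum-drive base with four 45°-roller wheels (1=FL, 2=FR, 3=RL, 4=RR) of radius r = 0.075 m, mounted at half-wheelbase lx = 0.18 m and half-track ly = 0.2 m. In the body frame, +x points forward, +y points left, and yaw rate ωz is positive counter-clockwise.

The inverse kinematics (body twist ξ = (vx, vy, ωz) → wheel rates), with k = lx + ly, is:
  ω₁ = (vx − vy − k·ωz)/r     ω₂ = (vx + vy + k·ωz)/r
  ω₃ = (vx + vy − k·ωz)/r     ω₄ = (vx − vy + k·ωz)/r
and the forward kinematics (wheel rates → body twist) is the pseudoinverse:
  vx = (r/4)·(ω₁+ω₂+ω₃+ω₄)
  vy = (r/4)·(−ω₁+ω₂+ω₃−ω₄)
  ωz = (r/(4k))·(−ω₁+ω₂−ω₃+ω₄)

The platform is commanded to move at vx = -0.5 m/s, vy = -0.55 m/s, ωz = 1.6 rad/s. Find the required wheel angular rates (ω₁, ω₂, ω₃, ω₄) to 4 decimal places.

k = lx + ly = 0.18 + 0.2 = 0.3800;  k·ωz = 0.3800·1.6 = 0.6080
ω₁ (FL) = (vx − vy − k·ωz)/r = -0.5580/0.075 = -7.4400
ω₂ (FR) = (vx + vy + k·ωz)/r = -0.4420/0.075 = -5.8933
ω₃ (RL) = (vx + vy − k·ωz)/r = -1.6580/0.075 = -22.1067
ω₄ (RR) = (vx − vy + k·ωz)/r = 0.6580/0.075 = 8.7733

(-7.4400, -5.8933, -22.1067, 8.7733)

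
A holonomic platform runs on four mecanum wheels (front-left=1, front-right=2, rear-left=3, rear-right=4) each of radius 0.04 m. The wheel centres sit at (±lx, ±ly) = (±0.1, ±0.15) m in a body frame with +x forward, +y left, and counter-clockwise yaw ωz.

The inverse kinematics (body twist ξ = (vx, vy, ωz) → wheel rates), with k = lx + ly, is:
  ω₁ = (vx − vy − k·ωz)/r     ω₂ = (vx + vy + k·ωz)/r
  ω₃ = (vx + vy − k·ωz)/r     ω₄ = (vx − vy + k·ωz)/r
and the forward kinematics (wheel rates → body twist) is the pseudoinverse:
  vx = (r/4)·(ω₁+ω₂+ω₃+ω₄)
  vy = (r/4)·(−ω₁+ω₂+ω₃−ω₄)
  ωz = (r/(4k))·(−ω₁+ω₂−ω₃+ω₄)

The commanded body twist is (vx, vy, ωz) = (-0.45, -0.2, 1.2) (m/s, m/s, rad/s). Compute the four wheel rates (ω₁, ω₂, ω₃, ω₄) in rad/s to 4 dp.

k = lx + ly = 0.1 + 0.15 = 0.2500;  k·ωz = 0.2500·1.2 = 0.3000
ω₁ (FL) = (vx − vy − k·ωz)/r = -0.5500/0.04 = -13.7500
ω₂ (FR) = (vx + vy + k·ωz)/r = -0.3500/0.04 = -8.7500
ω₃ (RL) = (vx + vy − k·ωz)/r = -0.9500/0.04 = -23.7500
ω₄ (RR) = (vx − vy + k·ωz)/r = 0.0500/0.04 = 1.2500

(-13.7500, -8.7500, -23.7500, 1.2500)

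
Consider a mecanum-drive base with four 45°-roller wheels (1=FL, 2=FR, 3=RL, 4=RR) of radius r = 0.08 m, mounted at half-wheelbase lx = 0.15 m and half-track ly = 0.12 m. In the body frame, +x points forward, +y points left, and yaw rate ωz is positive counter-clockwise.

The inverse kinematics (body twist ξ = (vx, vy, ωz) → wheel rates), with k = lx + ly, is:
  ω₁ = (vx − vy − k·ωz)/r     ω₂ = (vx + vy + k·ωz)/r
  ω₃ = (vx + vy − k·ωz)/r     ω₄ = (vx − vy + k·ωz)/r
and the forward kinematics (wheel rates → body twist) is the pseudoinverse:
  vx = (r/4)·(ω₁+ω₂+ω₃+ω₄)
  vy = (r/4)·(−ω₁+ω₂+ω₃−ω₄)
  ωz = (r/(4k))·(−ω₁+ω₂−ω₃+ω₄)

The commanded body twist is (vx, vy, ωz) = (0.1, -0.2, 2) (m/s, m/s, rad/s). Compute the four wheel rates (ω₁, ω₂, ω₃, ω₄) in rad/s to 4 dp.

(-3.0000, 5.5000, -8.0000, 10.5000)

k = lx + ly = 0.15 + 0.12 = 0.2700;  k·ωz = 0.2700·2 = 0.5400
ω₁ (FL) = (vx − vy − k·ωz)/r = -0.2400/0.08 = -3.0000
ω₂ (FR) = (vx + vy + k·ωz)/r = 0.4400/0.08 = 5.5000
ω₃ (RL) = (vx + vy − k·ωz)/r = -0.6400/0.08 = -8.0000
ω₄ (RR) = (vx − vy + k·ωz)/r = 0.8400/0.08 = 10.5000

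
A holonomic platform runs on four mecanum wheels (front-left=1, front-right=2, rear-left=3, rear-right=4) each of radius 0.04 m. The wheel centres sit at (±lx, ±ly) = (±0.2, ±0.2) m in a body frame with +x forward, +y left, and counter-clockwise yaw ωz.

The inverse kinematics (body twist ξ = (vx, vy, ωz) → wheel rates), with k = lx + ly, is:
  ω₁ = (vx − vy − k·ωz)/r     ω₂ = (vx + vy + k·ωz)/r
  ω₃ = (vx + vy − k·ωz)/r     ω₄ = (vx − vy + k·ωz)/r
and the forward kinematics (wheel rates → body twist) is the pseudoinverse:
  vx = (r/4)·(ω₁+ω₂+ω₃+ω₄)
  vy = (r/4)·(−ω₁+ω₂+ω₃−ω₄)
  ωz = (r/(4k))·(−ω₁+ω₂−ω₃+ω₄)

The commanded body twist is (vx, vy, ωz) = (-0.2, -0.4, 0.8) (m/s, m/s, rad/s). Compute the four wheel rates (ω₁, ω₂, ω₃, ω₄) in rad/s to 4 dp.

k = lx + ly = 0.2 + 0.2 = 0.4000;  k·ωz = 0.4000·0.8 = 0.3200
ω₁ (FL) = (vx − vy − k·ωz)/r = -0.1200/0.04 = -3.0000
ω₂ (FR) = (vx + vy + k·ωz)/r = -0.2800/0.04 = -7.0000
ω₃ (RL) = (vx + vy − k·ωz)/r = -0.9200/0.04 = -23.0000
ω₄ (RR) = (vx − vy + k·ωz)/r = 0.5200/0.04 = 13.0000

(-3.0000, -7.0000, -23.0000, 13.0000)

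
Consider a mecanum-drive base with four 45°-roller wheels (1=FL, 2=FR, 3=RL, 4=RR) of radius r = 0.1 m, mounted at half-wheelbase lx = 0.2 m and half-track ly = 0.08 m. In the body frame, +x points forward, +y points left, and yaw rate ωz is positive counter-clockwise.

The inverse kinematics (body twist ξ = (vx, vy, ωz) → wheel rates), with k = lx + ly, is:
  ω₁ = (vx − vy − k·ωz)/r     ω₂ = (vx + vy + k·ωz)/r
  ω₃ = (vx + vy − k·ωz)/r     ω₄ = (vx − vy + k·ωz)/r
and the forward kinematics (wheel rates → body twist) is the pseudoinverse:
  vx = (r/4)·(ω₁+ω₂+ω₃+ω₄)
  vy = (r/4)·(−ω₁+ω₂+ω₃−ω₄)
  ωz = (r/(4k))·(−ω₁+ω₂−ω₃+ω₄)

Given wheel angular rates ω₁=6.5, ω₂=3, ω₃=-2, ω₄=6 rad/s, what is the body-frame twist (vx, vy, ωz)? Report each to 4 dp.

(0.3375, -0.2875, 0.4018)

k = lx + ly = 0.2 + 0.08 = 0.2800
ω₁+ω₂+ω₃+ω₄ = 13.5000  →  vx = (0.1/4)·13.5000 = 0.3375
−ω₁+ω₂+ω₃−ω₄ = -11.5000  →  vy = (0.1/4)·-11.5000 = -0.2875
−ω₁+ω₂−ω₃+ω₄ = 4.5000  →  ωz = (0.1/1.1200)·4.5000 = 0.4018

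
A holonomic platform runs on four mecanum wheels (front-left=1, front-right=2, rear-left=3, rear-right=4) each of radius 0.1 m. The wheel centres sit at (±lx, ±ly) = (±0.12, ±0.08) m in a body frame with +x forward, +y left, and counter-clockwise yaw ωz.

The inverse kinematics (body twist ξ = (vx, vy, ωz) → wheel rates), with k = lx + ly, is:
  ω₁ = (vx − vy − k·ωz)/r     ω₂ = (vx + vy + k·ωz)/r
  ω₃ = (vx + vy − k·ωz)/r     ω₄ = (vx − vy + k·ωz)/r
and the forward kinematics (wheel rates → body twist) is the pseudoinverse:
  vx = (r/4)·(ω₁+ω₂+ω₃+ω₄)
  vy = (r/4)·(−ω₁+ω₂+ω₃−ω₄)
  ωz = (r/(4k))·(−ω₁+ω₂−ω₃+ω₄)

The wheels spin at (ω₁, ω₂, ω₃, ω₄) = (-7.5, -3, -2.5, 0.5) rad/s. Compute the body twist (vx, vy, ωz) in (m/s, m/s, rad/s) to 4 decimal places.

(-0.3125, 0.0375, 0.9375)

k = lx + ly = 0.12 + 0.08 = 0.2000
ω₁+ω₂+ω₃+ω₄ = -12.5000  →  vx = (0.1/4)·-12.5000 = -0.3125
−ω₁+ω₂+ω₃−ω₄ = 1.5000  →  vy = (0.1/4)·1.5000 = 0.0375
−ω₁+ω₂−ω₃+ω₄ = 7.5000  →  ωz = (0.1/0.8000)·7.5000 = 0.9375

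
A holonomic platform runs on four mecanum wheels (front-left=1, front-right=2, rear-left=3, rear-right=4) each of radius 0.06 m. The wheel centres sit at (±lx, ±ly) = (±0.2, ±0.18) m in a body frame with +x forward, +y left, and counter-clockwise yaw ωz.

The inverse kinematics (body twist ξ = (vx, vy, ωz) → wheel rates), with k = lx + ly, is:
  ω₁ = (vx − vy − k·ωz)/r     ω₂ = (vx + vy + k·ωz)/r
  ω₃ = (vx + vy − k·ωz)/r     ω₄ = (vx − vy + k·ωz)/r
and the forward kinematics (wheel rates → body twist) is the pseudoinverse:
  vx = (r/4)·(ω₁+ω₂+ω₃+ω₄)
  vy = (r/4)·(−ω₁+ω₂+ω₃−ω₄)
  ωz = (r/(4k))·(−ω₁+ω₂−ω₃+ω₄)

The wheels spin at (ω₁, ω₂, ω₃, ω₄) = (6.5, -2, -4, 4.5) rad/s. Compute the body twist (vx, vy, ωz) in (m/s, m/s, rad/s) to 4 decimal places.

k = lx + ly = 0.2 + 0.18 = 0.3800
ω₁+ω₂+ω₃+ω₄ = 5.0000  →  vx = (0.06/4)·5.0000 = 0.0750
−ω₁+ω₂+ω₃−ω₄ = -17.0000  →  vy = (0.06/4)·-17.0000 = -0.2550
−ω₁+ω₂−ω₃+ω₄ = 0.0000  →  ωz = (0.06/1.5200)·0.0000 = 0.0000

(0.0750, -0.2550, 0.0000)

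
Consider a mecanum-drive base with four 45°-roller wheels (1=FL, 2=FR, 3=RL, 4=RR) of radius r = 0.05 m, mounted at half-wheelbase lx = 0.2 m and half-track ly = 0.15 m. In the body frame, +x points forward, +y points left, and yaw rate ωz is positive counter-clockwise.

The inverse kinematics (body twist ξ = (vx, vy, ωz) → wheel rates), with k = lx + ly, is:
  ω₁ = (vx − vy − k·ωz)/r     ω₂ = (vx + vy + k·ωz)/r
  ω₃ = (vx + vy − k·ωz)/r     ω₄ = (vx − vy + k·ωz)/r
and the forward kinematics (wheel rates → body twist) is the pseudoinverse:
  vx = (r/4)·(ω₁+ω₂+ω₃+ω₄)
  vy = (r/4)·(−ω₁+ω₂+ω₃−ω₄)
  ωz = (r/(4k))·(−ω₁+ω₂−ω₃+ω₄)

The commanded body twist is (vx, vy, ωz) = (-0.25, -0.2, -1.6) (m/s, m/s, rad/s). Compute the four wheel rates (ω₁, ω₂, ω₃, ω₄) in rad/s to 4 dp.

(10.2000, -20.2000, 2.2000, -12.2000)

k = lx + ly = 0.2 + 0.15 = 0.3500;  k·ωz = 0.3500·-1.6 = -0.5600
ω₁ (FL) = (vx − vy − k·ωz)/r = 0.5100/0.05 = 10.2000
ω₂ (FR) = (vx + vy + k·ωz)/r = -1.0100/0.05 = -20.2000
ω₃ (RL) = (vx + vy − k·ωz)/r = 0.1100/0.05 = 2.2000
ω₄ (RR) = (vx − vy + k·ωz)/r = -0.6100/0.05 = -12.2000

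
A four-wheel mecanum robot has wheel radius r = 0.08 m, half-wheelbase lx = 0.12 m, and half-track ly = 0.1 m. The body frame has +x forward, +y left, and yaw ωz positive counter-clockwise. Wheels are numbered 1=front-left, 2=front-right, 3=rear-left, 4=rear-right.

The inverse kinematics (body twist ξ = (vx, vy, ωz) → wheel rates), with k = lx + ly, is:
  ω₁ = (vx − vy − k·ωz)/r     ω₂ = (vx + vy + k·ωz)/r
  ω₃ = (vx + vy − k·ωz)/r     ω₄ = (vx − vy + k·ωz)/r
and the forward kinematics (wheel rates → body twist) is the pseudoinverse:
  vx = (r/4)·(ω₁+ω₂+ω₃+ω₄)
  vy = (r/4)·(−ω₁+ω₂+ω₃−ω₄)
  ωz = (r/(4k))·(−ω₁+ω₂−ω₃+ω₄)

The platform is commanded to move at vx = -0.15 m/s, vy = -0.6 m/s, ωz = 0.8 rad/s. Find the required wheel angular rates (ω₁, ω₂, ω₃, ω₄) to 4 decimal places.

(3.4250, -7.1750, -11.5750, 7.8250)

k = lx + ly = 0.12 + 0.1 = 0.2200;  k·ωz = 0.2200·0.8 = 0.1760
ω₁ (FL) = (vx − vy − k·ωz)/r = 0.2740/0.08 = 3.4250
ω₂ (FR) = (vx + vy + k·ωz)/r = -0.5740/0.08 = -7.1750
ω₃ (RL) = (vx + vy − k·ωz)/r = -0.9260/0.08 = -11.5750
ω₄ (RR) = (vx − vy + k·ωz)/r = 0.6260/0.08 = 7.8250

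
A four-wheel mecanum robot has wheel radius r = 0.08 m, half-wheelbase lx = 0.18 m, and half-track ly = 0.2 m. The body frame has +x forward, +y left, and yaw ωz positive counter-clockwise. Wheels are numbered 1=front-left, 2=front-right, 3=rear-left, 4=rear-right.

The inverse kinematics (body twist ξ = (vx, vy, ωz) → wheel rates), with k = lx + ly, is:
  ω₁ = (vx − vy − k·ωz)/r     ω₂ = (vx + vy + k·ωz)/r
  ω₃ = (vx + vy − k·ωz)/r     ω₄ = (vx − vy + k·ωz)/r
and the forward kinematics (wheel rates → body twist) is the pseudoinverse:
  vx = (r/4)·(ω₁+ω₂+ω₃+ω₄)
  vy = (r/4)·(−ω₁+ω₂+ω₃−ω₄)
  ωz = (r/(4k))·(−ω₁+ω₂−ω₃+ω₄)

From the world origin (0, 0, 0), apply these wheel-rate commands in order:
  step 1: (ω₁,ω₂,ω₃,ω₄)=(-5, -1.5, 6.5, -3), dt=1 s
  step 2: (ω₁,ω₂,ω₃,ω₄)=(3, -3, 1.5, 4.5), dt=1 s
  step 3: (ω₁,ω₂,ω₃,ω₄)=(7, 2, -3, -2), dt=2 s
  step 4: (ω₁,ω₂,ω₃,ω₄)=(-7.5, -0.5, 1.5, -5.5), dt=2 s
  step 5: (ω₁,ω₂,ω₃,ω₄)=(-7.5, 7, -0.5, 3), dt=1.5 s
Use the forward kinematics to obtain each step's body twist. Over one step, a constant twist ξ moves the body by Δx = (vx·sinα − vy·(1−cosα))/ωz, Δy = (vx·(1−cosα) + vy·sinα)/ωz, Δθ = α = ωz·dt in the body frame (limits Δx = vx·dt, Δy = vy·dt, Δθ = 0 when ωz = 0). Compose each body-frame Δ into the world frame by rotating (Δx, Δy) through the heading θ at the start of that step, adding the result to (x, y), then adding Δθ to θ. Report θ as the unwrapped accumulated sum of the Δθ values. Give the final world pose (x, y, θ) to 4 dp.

step 1: ξ=(vx,vy,ωz)=(-0.0600, 0.2600, -0.3158), dt=1.0 → body Δ=(-0.0183, 0.2651, -0.3158) → world pose (-0.0183, 0.2651, -0.3158)
step 2: ξ=(vx,vy,ωz)=(0.1200, -0.1800, -0.1579), dt=1.0 → body Δ=(0.1053, -0.1887, -0.1579) → world pose (0.0232, 0.0530, -0.4737)
step 3: ξ=(vx,vy,ωz)=(0.0800, -0.1200, -0.2105), dt=2.0 → body Δ=(0.1055, -0.2662, -0.4211) → world pose (-0.0043, -0.2320, -0.8947)
step 4: ξ=(vx,vy,ωz)=(-0.2400, 0.2800, 0.0000), dt=2.0 → body Δ=(-0.4800, 0.5600, 0.0000) → world pose (0.1322, 0.4928, -0.8947)
step 5: ξ=(vx,vy,ωz)=(0.0400, 0.2200, 0.9474), dt=1.5 → body Δ=(-0.1558, 0.2655, 1.4211) → world pose (0.2418, 0.7806, 0.5263)

(0.2418, 0.7806, 0.5263)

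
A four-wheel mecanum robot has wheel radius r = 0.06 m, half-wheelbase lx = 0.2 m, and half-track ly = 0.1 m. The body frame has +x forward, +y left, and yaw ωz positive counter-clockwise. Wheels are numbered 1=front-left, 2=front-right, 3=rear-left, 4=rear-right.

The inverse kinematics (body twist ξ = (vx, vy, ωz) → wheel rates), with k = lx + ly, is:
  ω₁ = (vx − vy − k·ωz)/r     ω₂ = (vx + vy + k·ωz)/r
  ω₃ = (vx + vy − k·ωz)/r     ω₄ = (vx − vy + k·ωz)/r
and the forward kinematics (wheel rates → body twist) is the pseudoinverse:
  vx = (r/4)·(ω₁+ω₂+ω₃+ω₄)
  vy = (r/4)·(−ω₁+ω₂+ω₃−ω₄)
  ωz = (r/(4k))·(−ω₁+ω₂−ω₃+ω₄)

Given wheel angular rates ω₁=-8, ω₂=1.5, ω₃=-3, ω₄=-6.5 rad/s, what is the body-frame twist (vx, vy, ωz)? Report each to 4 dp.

k = lx + ly = 0.2 + 0.1 = 0.3000
ω₁+ω₂+ω₃+ω₄ = -16.0000  →  vx = (0.06/4)·-16.0000 = -0.2400
−ω₁+ω₂+ω₃−ω₄ = 13.0000  →  vy = (0.06/4)·13.0000 = 0.1950
−ω₁+ω₂−ω₃+ω₄ = 6.0000  →  ωz = (0.06/1.2000)·6.0000 = 0.3000

(-0.2400, 0.1950, 0.3000)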